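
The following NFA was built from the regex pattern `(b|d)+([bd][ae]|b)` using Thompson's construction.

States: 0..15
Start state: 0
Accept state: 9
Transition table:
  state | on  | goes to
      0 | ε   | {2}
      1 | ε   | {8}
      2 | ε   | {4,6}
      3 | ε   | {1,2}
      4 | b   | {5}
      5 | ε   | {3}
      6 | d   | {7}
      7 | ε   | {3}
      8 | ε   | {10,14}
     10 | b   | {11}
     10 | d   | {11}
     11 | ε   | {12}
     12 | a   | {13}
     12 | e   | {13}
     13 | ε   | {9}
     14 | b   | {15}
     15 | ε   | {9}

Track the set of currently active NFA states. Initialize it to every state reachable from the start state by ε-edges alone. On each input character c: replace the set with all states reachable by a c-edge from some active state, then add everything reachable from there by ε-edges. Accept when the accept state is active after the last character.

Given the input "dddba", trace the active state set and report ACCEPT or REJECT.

Answer: ACCEPT

Derivation:
start: ε-closure({0}) = {0,2,4,6}
'd' @ 1: {1,2,3,4,6,7,8,10,14}
'd' @ 2: {1,2,3,4,6,7,8,10,11,12,14}
'd' @ 3: {1,2,3,4,6,7,8,10,11,12,14}
'b' @ 4: {1,2,3,4,5,6,8,9,10,11,12,14,15}  [accepting]
'a' @ 5: {9,13}  [accepting]
end set {9,13} — state 9 in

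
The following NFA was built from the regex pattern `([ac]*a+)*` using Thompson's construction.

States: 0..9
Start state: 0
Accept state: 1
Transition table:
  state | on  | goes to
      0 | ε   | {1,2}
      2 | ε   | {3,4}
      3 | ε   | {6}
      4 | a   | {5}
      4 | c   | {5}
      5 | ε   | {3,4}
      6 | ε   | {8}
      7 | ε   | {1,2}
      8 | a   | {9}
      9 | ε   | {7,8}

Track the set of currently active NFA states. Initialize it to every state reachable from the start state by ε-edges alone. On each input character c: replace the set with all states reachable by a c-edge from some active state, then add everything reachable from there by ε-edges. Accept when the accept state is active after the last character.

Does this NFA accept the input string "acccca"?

start: ε-closure({0}) = {0,1,2,3,4,6,8}
'a' @ 1: {1,2,3,4,5,6,7,8,9}  [accepting]
'c' @ 2: {3,4,5,6,8}
'c' @ 3: {3,4,5,6,8}
'c' @ 4: {3,4,5,6,8}
'c' @ 5: {3,4,5,6,8}
'a' @ 6: {1,2,3,4,5,6,7,8,9}  [accepting]
final: {1,2,3,4,5,6,7,8,9}; accept 1 in set

Answer: ACCEPT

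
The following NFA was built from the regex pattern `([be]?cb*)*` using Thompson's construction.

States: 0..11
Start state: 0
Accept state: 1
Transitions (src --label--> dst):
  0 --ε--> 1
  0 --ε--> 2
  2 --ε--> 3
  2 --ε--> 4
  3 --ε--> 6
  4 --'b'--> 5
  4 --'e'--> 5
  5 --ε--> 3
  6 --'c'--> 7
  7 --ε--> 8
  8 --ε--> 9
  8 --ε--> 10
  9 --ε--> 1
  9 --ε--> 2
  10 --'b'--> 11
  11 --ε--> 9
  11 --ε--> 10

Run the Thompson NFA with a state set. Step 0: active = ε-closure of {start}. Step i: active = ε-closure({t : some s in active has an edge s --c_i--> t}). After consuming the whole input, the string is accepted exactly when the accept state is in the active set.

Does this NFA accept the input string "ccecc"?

start: ε-closure({0}) = {0,1,2,3,4,6}
'c' @ 1: {1,2,3,4,6,7,8,9,10}  [accepting]
'c' @ 2: {1,2,3,4,6,7,8,9,10}  [accepting]
'e' @ 3: {3,5,6}
'c' @ 4: {1,2,3,4,6,7,8,9,10}  [accepting]
'c' @ 5: {1,2,3,4,6,7,8,9,10}  [accepting]
after full input: {1,2,3,4,6,7,8,9,10}  (accept=1 in)

Answer: ACCEPT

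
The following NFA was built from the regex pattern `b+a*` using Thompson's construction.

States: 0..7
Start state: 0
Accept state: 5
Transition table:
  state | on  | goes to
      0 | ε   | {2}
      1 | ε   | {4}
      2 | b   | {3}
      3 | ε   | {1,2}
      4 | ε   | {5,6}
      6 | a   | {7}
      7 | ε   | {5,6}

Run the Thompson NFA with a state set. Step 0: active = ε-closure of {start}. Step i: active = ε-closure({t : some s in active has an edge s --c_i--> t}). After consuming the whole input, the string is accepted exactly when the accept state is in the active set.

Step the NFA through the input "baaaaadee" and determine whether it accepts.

Answer: REJECT

Trace:
initial (ε-close {0}): {0,2}
'b' @ 1: {1,2,3,4,5,6}  (accept∈set)
'a' @ 2: {5,6,7}  (accept∈set)
'a' @ 3: {5,6,7}  (accept∈set)
'a' @ 4: {5,6,7}  (accept∈set)
'a' @ 5: {5,6,7}  (accept∈set)
'a' @ 6: {5,6,7}  (accept∈set)
'd' @ 7: {}  — state set empty
rest 'ee' ignored (set empty)
final: {}; accept 5 not in set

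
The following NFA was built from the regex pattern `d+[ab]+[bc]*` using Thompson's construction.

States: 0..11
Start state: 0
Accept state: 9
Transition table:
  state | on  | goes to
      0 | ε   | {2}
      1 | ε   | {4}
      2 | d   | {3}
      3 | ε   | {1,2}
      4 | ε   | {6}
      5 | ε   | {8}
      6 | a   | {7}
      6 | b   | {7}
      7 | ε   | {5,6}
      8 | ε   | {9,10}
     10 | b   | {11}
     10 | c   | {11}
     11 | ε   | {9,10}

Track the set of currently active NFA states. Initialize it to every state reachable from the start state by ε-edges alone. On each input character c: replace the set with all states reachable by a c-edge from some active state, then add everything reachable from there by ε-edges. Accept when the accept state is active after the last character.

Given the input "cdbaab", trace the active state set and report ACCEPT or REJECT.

S₀ = ε-closure({0}) = {0,2}
'c' @ 1: {}  — state set empty
rest 'dbaab' ignored (set empty)
end set {} — state 9 not in

Answer: REJECT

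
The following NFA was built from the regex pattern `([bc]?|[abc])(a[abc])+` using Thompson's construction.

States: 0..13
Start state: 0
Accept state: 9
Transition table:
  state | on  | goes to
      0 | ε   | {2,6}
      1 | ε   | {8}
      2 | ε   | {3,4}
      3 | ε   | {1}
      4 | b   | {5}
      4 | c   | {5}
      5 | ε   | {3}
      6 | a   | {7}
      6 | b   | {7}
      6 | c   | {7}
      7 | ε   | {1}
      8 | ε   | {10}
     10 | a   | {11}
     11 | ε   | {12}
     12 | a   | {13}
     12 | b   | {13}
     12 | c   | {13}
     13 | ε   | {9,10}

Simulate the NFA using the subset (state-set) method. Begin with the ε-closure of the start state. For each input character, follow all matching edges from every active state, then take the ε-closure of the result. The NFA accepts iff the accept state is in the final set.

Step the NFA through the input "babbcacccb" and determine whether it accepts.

Answer: REJECT

Steps:
S₀ = ε-closure({0}) = {0,1,2,3,4,6,8,10}
'b' @ 1: {1,3,5,7,8,10}
'a' @ 2: {11,12}
'b' @ 3: {9,10,13}  ✓accept
'b' @ 4: {}  — state set empty
rest 'cacccb' ignored (set empty)
final: {}; accept 9 not in set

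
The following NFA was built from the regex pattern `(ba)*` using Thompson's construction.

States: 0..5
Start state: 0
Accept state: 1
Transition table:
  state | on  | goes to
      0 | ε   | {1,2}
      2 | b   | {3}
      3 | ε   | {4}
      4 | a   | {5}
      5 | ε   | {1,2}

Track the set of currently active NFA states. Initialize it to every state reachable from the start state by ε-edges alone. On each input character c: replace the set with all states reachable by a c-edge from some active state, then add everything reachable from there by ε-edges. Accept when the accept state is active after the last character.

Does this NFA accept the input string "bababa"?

start: ε-closure({0}) = {0,1,2}
'b' @ 1: {3,4}
'a' @ 2: {1,2,5}  (accept∈set)
'b' @ 3: {3,4}
'a' @ 4: {1,2,5}  (accept∈set)
'b' @ 5: {3,4}
'a' @ 6: {1,2,5}  (accept∈set)
after full input: {1,2,5}  (accept=1 in)

Answer: ACCEPT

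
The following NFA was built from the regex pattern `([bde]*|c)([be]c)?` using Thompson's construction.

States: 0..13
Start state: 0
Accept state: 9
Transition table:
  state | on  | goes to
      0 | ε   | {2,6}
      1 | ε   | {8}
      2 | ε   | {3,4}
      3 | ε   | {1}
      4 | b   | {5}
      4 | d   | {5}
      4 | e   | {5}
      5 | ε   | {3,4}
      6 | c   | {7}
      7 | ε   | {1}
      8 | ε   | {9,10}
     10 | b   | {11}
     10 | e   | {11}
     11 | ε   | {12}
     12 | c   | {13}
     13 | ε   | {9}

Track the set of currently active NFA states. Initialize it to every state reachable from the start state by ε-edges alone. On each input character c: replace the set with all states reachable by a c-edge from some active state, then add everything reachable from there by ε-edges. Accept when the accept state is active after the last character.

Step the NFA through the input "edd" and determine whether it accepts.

Answer: ACCEPT

Trace:
start: ε-closure({0}) = {0,1,2,3,4,6,8,9,10}
'e' @ 1: {1,3,4,5,8,9,10,11,12}  (accept∈set)
'd' @ 2: {1,3,4,5,8,9,10}  (accept∈set)
'd' @ 3: {1,3,4,5,8,9,10}  (accept∈set)
end set {1,3,4,5,8,9,10} — state 9 in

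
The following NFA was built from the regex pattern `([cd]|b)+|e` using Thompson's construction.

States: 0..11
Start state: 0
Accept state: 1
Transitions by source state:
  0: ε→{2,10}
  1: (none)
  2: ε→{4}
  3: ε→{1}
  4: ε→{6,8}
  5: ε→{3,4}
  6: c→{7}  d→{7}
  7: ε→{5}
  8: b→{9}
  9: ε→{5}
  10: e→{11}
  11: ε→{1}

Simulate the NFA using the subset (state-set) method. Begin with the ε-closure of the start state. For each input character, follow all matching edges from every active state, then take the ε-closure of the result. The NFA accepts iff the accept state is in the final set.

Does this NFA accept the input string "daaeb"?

initial (ε-close {0}): {0,2,4,6,8,10}
'd' @ 1: {1,3,4,5,6,7,8}  ✓accept
'a' @ 2: {}  — state set empty
rest 'aeb' ignored (set empty)
after full input: {}  (accept=1 not in)

Answer: REJECT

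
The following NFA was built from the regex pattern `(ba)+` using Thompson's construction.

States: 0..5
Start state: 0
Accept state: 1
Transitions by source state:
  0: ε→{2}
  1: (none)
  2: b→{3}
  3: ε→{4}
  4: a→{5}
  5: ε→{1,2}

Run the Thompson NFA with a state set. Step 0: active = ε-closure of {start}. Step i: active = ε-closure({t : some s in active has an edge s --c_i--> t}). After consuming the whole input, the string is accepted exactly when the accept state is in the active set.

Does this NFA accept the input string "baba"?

Answer: ACCEPT

Steps:
start: ε-closure({0}) = {0,2}
'b' @ 1: {3,4}
'a' @ 2: {1,2,5}  [accepting]
'b' @ 3: {3,4}
'a' @ 4: {1,2,5}  [accepting]
end set {1,2,5} — state 1 in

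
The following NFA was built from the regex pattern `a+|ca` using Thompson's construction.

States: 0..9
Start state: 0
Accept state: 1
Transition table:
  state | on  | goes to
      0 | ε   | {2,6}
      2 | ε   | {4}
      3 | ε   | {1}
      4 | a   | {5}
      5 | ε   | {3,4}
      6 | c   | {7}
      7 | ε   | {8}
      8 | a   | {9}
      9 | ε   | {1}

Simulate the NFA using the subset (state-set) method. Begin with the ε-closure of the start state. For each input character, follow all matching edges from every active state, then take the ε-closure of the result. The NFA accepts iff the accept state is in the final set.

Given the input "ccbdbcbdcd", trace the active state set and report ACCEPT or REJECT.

start: ε-closure({0}) = {0,2,4,6}
'c' @ 1: {7,8}
'c' @ 2: {}  — state set empty
rest 'bdbcbdcd' ignored (set empty)
final: {}; accept 1 not in set

Answer: REJECT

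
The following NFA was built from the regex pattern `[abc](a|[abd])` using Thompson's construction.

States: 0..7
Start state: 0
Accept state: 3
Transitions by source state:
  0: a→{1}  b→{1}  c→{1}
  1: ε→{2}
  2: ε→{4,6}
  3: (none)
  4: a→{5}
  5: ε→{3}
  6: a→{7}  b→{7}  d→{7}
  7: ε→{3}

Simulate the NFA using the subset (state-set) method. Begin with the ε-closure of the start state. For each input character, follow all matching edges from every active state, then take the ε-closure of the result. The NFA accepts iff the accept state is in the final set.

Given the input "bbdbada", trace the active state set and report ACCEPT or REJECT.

initial (ε-close {0}): {0}
'b' @ 1: {1,2,4,6}
'b' @ 2: {3,7}  ✓accept
'd' @ 3: {}  — dead — no transitions
rest 'bada' ignored (set empty)
end set {} — state 3 not in

Answer: REJECT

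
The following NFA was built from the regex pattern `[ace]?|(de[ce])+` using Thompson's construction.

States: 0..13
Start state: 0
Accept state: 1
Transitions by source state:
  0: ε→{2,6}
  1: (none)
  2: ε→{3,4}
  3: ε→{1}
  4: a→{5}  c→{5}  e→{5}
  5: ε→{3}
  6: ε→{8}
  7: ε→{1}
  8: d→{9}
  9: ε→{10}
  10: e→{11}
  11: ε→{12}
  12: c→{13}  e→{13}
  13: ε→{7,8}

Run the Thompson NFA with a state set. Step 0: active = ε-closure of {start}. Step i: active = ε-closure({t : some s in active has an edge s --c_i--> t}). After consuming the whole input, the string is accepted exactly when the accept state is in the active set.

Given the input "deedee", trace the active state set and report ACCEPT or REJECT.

Answer: ACCEPT

Trace:
start: ε-closure({0}) = {0,1,2,3,4,6,8}
'd' @ 1: {9,10}
'e' @ 2: {11,12}
'e' @ 3: {1,7,8,13}  (accept∈set)
'd' @ 4: {9,10}
'e' @ 5: {11,12}
'e' @ 6: {1,7,8,13}  (accept∈set)
after full input: {1,7,8,13}  (accept=1 in)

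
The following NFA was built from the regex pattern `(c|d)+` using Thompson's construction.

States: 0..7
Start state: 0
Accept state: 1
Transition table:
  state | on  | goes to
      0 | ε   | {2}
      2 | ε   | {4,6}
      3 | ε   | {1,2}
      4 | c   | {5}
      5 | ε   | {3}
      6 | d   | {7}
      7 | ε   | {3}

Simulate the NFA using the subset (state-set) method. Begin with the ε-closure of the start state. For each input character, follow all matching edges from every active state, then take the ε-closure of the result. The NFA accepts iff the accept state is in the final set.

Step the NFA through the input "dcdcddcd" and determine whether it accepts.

initial (ε-close {0}): {0,2,4,6}
'd' @ 1: {1,2,3,4,6,7}  (accept∈set)
'c' @ 2: {1,2,3,4,5,6}  (accept∈set)
'd' @ 3: {1,2,3,4,6,7}  (accept∈set)
'c' @ 4: {1,2,3,4,5,6}  (accept∈set)
'd' @ 5: {1,2,3,4,6,7}  (accept∈set)
'd' @ 6: {1,2,3,4,6,7}  (accept∈set)
'c' @ 7: {1,2,3,4,5,6}  (accept∈set)
'd' @ 8: {1,2,3,4,6,7}  (accept∈set)
after full input: {1,2,3,4,6,7}  (accept=1 in)

Answer: ACCEPT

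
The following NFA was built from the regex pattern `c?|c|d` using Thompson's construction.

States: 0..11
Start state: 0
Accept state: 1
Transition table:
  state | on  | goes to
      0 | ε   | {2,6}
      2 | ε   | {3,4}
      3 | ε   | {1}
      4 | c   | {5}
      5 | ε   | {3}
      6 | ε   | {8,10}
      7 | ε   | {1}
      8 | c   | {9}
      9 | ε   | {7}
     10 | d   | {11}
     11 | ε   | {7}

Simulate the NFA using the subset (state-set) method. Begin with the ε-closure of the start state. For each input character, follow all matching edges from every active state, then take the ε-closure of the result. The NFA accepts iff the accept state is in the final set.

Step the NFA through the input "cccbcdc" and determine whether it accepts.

S₀ = ε-closure({0}) = {0,1,2,3,4,6,8,10}
'c' @ 1: {1,3,5,7,9}  ✓accept
'c' @ 2: {}  — state set empty
rest 'cbcdc' ignored (set empty)
end set {} — state 1 not in

Answer: REJECT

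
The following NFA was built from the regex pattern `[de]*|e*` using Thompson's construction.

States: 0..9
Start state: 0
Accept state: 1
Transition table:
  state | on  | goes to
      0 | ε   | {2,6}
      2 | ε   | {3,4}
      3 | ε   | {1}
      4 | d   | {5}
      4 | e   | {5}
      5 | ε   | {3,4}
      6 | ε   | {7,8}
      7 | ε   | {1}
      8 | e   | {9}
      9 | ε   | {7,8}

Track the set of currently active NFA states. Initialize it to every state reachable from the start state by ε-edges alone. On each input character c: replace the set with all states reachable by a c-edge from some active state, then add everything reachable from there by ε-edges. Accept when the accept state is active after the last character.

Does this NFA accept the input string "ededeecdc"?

S₀ = ε-closure({0}) = {0,1,2,3,4,6,7,8}
'e' @ 1: {1,3,4,5,7,8,9}  [accepting]
'd' @ 2: {1,3,4,5}  [accepting]
'e' @ 3: {1,3,4,5}  [accepting]
'd' @ 4: {1,3,4,5}  [accepting]
'e' @ 5: {1,3,4,5}  [accepting]
'e' @ 6: {1,3,4,5}  [accepting]
'c' @ 7: {}  — no active states
rest 'dc' ignored (set empty)
after full input: {}  (accept=1 not in)

Answer: REJECT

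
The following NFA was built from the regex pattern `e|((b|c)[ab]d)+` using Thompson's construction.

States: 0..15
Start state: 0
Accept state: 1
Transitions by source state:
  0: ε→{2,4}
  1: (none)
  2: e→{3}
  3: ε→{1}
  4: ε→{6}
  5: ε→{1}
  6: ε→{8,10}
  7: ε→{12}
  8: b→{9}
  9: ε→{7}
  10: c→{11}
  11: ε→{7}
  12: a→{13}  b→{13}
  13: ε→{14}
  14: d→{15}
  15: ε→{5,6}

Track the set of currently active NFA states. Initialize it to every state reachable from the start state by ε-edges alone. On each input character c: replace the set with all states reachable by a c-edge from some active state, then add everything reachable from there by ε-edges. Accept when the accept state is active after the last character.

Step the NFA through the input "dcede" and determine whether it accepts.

Answer: REJECT

Steps:
S₀ = ε-closure({0}) = {0,2,4,6,8,10}
'd' @ 1: {}  — no active states
rest 'cede' ignored (set empty)
end set {} — state 1 not in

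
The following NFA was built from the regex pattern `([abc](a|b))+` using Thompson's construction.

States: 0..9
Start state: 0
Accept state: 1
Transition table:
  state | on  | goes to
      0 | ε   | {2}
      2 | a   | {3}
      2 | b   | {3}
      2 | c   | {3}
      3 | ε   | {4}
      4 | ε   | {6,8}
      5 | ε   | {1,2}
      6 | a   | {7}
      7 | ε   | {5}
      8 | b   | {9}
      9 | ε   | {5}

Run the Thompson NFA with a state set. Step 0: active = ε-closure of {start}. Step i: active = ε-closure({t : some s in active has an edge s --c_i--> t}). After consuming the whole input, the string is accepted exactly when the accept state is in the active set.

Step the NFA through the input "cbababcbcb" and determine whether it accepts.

Answer: ACCEPT

Derivation:
start: ε-closure({0}) = {0,2}
'c' @ 1: {3,4,6,8}
'b' @ 2: {1,2,5,9}  ✓accept
'a' @ 3: {3,4,6,8}
'b' @ 4: {1,2,5,9}  ✓accept
'a' @ 5: {3,4,6,8}
'b' @ 6: {1,2,5,9}  ✓accept
'c' @ 7: {3,4,6,8}
'b' @ 8: {1,2,5,9}  ✓accept
'c' @ 9: {3,4,6,8}
'b' @ 10: {1,2,5,9}  ✓accept
after full input: {1,2,5,9}  (accept=1 in)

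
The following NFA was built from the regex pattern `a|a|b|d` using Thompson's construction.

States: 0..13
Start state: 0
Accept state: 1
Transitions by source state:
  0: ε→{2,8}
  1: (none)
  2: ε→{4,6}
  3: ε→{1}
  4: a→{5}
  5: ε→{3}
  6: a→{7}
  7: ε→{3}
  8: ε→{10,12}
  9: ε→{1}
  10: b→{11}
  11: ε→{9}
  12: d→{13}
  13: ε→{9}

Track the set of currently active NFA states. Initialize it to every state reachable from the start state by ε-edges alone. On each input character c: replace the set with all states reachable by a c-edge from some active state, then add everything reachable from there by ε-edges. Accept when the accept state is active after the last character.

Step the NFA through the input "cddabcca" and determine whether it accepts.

Answer: REJECT

Steps:
initial (ε-close {0}): {0,2,4,6,8,10,12}
'c' @ 1: {}  — state set empty
rest 'ddabcca' ignored (set empty)
after full input: {}  (accept=1 not in)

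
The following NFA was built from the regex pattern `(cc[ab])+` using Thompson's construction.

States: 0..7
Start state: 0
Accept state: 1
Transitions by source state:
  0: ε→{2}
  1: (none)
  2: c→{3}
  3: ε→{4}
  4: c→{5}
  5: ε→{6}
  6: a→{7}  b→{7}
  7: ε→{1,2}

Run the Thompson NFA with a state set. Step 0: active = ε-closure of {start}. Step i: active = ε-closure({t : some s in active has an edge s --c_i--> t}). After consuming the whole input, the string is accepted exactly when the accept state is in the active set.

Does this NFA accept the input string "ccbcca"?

initial (ε-close {0}): {0,2}
'c' @ 1: {3,4}
'c' @ 2: {5,6}
'b' @ 3: {1,2,7}  ✓accept
'c' @ 4: {3,4}
'c' @ 5: {5,6}
'a' @ 6: {1,2,7}  ✓accept
final: {1,2,7}; accept 1 in set

Answer: ACCEPT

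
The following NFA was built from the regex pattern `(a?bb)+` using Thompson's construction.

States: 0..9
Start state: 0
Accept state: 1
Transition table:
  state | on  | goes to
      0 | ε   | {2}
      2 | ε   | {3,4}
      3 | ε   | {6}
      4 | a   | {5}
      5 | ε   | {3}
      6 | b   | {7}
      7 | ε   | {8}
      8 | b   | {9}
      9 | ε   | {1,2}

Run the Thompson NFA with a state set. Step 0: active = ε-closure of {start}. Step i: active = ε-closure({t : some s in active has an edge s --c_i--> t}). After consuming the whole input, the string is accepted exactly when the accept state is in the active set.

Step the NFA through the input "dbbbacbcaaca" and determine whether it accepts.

Answer: REJECT

Derivation:
initial (ε-close {0}): {0,2,3,4,6}
'd' @ 1: {}  — dead — no transitions
rest 'bbbacbcaaca' ignored (set empty)
end set {} — state 1 not in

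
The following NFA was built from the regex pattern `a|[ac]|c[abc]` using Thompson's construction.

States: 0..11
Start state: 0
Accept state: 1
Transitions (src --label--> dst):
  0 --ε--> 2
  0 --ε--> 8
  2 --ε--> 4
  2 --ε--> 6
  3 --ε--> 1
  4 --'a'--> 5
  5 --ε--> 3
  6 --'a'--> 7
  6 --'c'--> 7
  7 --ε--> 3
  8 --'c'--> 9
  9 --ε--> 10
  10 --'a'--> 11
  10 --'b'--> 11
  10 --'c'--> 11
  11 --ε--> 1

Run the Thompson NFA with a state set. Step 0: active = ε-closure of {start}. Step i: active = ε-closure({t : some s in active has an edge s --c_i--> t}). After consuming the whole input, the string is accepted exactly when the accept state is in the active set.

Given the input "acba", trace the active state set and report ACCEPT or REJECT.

start: ε-closure({0}) = {0,2,4,6,8}
'a' @ 1: {1,3,5,7}  (accept∈set)
'c' @ 2: {}  — state set empty
rest 'ba' ignored (set empty)
end set {} — state 1 not in

Answer: REJECT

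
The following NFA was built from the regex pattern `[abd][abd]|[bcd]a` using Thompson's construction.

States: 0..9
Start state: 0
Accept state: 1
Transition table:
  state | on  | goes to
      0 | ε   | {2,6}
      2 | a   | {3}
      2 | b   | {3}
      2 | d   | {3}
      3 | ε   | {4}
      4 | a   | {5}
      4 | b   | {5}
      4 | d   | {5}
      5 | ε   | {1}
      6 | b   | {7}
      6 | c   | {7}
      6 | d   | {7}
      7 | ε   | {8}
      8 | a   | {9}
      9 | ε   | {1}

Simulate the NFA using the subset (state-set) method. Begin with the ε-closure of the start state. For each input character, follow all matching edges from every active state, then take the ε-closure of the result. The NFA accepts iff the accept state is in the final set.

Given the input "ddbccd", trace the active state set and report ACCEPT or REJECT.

Answer: REJECT

Steps:
S₀ = ε-closure({0}) = {0,2,6}
'd' @ 1: {3,4,7,8}
'd' @ 2: {1,5}  [accepting]
'b' @ 3: {}  — state set empty
rest 'ccd' ignored (set empty)
end set {} — state 1 not in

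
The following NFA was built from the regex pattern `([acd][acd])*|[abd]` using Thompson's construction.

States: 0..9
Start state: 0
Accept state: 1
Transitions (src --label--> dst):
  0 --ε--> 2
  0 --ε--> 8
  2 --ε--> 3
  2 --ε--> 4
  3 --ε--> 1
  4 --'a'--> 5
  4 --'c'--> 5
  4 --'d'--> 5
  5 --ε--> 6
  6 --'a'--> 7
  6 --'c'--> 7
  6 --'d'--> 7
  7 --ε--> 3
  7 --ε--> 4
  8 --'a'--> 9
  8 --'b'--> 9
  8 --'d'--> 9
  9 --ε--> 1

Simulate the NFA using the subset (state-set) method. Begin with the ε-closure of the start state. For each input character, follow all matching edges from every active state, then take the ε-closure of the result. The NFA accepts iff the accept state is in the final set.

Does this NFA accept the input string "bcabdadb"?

S₀ = ε-closure({0}) = {0,1,2,3,4,8}
'b' @ 1: {1,9}  (accept∈set)
'c' @ 2: {}  — dead — no transitions
rest 'abdadb' ignored (set empty)
end set {} — state 1 not in

Answer: REJECT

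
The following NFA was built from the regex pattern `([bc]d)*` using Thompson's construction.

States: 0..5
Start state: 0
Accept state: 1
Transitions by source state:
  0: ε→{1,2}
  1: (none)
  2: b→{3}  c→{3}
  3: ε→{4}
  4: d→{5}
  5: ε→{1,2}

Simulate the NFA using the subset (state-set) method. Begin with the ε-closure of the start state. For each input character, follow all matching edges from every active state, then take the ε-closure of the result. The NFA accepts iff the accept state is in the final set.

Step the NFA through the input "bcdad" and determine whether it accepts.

Answer: REJECT

Steps:
start: ε-closure({0}) = {0,1,2}
'b' @ 1: {3,4}
'c' @ 2: {}  — dead — no transitions
rest 'dad' ignored (set empty)
final: {}; accept 1 not in set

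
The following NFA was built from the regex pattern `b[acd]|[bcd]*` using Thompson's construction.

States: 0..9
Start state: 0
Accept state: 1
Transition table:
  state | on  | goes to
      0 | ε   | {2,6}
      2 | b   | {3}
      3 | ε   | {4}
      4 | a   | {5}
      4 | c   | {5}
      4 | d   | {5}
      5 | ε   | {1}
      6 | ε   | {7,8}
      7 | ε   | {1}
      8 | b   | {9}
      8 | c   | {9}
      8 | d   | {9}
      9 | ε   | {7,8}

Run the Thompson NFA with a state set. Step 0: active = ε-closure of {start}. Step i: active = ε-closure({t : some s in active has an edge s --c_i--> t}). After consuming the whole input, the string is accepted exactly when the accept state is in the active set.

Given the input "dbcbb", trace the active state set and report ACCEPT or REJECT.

initial (ε-close {0}): {0,1,2,6,7,8}
'd' @ 1: {1,7,8,9}  (accept∈set)
'b' @ 2: {1,7,8,9}  (accept∈set)
'c' @ 3: {1,7,8,9}  (accept∈set)
'b' @ 4: {1,7,8,9}  (accept∈set)
'b' @ 5: {1,7,8,9}  (accept∈set)
end set {1,7,8,9} — state 1 in

Answer: ACCEPT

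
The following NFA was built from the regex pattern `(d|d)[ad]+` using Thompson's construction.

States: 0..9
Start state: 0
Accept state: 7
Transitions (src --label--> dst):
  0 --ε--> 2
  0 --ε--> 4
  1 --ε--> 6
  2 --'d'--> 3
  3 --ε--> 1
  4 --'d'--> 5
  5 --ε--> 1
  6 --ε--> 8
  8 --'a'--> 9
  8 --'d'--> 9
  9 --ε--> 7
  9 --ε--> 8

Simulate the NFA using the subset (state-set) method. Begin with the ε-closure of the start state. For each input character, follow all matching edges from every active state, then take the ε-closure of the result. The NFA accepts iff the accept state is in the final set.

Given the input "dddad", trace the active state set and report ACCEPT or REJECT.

start: ε-closure({0}) = {0,2,4}
'd' @ 1: {1,3,5,6,8}
'd' @ 2: {7,8,9}  (accept∈set)
'd' @ 3: {7,8,9}  (accept∈set)
'a' @ 4: {7,8,9}  (accept∈set)
'd' @ 5: {7,8,9}  (accept∈set)
end set {7,8,9} — state 7 in

Answer: ACCEPT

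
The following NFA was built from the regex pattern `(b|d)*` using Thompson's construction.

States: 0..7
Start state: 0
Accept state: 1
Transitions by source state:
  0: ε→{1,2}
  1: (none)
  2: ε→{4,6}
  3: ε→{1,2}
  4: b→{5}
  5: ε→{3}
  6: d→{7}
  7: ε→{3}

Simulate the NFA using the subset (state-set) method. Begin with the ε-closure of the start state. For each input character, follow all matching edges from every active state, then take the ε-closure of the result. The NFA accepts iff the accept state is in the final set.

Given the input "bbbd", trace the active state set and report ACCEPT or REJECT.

Answer: ACCEPT

Derivation:
S₀ = ε-closure({0}) = {0,1,2,4,6}
'b' @ 1: {1,2,3,4,5,6}  [accepting]
'b' @ 2: {1,2,3,4,5,6}  [accepting]
'b' @ 3: {1,2,3,4,5,6}  [accepting]
'd' @ 4: {1,2,3,4,6,7}  [accepting]
end set {1,2,3,4,6,7} — state 1 in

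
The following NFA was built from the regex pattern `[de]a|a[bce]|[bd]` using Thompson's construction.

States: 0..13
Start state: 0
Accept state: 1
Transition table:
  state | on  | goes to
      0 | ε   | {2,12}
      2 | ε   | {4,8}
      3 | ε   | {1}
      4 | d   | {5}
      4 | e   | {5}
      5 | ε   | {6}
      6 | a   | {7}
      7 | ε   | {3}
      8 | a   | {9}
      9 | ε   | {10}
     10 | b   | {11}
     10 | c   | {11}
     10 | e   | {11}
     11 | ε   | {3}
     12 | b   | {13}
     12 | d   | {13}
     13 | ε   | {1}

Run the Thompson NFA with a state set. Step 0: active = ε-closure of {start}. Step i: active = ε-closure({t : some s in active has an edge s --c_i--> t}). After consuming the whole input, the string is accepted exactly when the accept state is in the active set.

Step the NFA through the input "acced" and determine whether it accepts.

S₀ = ε-closure({0}) = {0,2,4,8,12}
'a' @ 1: {9,10}
'c' @ 2: {1,3,11}  (accept∈set)
'c' @ 3: {}  — state set empty
rest 'ed' ignored (set empty)
end set {} — state 1 not in

Answer: REJECT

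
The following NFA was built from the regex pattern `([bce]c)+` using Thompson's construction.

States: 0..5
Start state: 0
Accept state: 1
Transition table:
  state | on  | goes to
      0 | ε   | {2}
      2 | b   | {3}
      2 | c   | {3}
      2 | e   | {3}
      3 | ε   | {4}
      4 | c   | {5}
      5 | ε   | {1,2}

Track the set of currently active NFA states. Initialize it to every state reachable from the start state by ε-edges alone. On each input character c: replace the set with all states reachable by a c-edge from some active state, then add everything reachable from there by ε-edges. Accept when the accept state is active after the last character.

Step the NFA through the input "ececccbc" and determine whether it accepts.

initial (ε-close {0}): {0,2}
'e' @ 1: {3,4}
'c' @ 2: {1,2,5}  (accept∈set)
'e' @ 3: {3,4}
'c' @ 4: {1,2,5}  (accept∈set)
'c' @ 5: {3,4}
'c' @ 6: {1,2,5}  (accept∈set)
'b' @ 7: {3,4}
'c' @ 8: {1,2,5}  (accept∈set)
end set {1,2,5} — state 1 in

Answer: ACCEPT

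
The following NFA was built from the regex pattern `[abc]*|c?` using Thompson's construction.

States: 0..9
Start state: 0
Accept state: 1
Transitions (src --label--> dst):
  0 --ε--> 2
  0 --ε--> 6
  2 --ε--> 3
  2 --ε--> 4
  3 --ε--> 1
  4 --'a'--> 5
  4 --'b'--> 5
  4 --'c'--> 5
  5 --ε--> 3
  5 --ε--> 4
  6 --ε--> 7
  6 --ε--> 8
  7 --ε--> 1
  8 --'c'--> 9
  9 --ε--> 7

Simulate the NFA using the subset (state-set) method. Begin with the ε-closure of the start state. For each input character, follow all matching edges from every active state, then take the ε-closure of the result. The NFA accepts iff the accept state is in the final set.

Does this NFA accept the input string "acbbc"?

Answer: ACCEPT

Derivation:
initial (ε-close {0}): {0,1,2,3,4,6,7,8}
'a' @ 1: {1,3,4,5}  [accepting]
'c' @ 2: {1,3,4,5}  [accepting]
'b' @ 3: {1,3,4,5}  [accepting]
'b' @ 4: {1,3,4,5}  [accepting]
'c' @ 5: {1,3,4,5}  [accepting]
final: {1,3,4,5}; accept 1 in set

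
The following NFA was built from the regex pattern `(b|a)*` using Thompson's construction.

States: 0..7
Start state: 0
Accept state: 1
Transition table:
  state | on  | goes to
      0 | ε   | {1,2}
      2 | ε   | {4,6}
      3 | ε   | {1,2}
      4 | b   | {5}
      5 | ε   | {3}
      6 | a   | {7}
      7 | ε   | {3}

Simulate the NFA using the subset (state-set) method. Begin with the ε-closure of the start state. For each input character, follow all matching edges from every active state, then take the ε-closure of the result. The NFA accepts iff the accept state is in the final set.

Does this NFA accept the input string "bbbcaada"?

start: ε-closure({0}) = {0,1,2,4,6}
'b' @ 1: {1,2,3,4,5,6}  [accepting]
'b' @ 2: {1,2,3,4,5,6}  [accepting]
'b' @ 3: {1,2,3,4,5,6}  [accepting]
'c' @ 4: {}  — state set empty
rest 'aada' ignored (set empty)
after full input: {}  (accept=1 not in)

Answer: REJECT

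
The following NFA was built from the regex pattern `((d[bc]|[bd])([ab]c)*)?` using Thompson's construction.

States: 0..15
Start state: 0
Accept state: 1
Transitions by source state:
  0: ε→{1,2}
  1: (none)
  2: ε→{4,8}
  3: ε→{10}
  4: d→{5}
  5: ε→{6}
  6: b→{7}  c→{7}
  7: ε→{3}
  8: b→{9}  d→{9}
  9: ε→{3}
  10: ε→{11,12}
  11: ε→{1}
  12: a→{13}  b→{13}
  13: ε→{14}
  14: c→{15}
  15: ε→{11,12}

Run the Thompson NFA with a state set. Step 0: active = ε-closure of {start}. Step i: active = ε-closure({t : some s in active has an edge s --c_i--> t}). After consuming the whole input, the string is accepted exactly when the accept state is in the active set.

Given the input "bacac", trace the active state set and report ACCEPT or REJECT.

Answer: ACCEPT

Steps:
S₀ = ε-closure({0}) = {0,1,2,4,8}
'b' @ 1: {1,3,9,10,11,12}  (accept∈set)
'a' @ 2: {13,14}
'c' @ 3: {1,11,12,15}  (accept∈set)
'a' @ 4: {13,14}
'c' @ 5: {1,11,12,15}  (accept∈set)
after full input: {1,11,12,15}  (accept=1 in)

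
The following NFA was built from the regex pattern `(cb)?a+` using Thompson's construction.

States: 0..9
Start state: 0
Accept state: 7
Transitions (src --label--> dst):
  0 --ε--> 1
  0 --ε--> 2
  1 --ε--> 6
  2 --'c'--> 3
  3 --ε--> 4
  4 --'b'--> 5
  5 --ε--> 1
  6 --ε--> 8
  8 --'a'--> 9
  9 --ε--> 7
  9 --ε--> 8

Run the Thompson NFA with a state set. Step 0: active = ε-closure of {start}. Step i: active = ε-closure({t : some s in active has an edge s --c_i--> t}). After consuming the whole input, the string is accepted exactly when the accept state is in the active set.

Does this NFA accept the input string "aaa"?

Answer: ACCEPT

Steps:
start: ε-closure({0}) = {0,1,2,6,8}
'a' @ 1: {7,8,9}  [accepting]
'a' @ 2: {7,8,9}  [accepting]
'a' @ 3: {7,8,9}  [accepting]
end set {7,8,9} — state 7 in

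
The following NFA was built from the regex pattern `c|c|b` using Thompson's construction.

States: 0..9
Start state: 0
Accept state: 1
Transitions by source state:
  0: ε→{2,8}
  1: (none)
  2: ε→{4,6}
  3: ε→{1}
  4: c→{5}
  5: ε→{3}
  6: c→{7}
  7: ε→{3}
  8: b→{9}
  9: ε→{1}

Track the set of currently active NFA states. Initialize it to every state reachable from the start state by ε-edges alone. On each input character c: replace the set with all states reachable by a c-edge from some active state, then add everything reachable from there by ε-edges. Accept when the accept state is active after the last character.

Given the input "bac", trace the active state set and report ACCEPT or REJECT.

S₀ = ε-closure({0}) = {0,2,4,6,8}
'b' @ 1: {1,9}  [accepting]
'a' @ 2: {}  — dead — no transitions
rest 'c' ignored (set empty)
end set {} — state 1 not in

Answer: REJECT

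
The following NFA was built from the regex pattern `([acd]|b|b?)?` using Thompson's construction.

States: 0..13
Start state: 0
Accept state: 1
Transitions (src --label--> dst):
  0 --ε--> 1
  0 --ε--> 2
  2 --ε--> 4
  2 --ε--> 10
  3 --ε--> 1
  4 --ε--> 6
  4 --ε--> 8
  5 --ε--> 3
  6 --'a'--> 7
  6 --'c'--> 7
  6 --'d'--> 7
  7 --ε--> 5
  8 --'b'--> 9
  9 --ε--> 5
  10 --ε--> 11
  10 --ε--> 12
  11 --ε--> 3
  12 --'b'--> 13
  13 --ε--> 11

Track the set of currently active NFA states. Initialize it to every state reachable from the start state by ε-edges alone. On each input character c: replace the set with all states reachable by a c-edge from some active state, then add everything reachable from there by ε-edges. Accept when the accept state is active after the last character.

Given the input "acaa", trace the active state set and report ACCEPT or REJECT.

S₀ = ε-closure({0}) = {0,1,2,3,4,6,8,10,11,12}
'a' @ 1: {1,3,5,7}  [accepting]
'c' @ 2: {}  — no active states
rest 'aa' ignored (set empty)
final: {}; accept 1 not in set

Answer: REJECT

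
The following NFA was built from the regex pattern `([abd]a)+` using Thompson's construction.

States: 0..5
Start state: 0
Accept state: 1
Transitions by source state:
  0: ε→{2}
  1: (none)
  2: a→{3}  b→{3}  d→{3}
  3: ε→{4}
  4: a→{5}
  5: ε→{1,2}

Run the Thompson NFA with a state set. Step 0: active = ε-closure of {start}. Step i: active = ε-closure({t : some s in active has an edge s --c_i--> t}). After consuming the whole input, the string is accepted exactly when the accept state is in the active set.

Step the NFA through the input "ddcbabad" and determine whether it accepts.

start: ε-closure({0}) = {0,2}
'd' @ 1: {3,4}
'd' @ 2: {}  — dead — no transitions
rest 'cbabad' ignored (set empty)
after full input: {}  (accept=1 not in)

Answer: REJECT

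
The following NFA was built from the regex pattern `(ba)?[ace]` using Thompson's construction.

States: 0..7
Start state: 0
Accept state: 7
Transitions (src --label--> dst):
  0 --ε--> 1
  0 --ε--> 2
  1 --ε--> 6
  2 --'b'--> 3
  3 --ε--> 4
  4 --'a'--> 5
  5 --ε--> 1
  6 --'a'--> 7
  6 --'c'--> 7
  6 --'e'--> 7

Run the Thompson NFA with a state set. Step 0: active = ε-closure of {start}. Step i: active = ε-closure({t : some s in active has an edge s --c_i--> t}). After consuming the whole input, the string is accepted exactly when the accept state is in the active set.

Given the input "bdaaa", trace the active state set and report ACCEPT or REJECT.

Answer: REJECT

Steps:
initial (ε-close {0}): {0,1,2,6}
'b' @ 1: {3,4}
'd' @ 2: {}  — no active states
rest 'aaa' ignored (set empty)
after full input: {}  (accept=7 not in)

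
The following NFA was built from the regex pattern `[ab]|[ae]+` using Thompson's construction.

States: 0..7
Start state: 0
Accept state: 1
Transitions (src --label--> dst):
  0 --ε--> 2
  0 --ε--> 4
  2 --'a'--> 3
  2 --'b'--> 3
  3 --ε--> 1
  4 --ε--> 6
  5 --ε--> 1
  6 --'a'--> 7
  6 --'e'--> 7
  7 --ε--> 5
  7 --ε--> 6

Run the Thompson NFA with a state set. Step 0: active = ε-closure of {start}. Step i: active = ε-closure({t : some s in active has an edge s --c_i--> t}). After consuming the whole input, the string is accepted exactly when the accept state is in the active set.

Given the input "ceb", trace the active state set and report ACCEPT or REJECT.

initial (ε-close {0}): {0,2,4,6}
'c' @ 1: {}  — state set empty
rest 'eb' ignored (set empty)
final: {}; accept 1 not in set

Answer: REJECT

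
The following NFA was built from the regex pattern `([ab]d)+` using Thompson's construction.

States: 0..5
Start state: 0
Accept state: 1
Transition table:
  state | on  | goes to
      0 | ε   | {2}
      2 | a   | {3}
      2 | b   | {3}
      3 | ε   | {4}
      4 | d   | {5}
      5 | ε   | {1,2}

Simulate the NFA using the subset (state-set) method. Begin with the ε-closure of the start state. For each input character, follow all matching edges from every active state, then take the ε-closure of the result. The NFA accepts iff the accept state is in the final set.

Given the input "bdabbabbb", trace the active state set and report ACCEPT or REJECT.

start: ε-closure({0}) = {0,2}
'b' @ 1: {3,4}
'd' @ 2: {1,2,5}  (accept∈set)
'a' @ 3: {3,4}
'b' @ 4: {}  — dead — no transitions
rest 'babbb' ignored (set empty)
end set {} — state 1 not in

Answer: REJECT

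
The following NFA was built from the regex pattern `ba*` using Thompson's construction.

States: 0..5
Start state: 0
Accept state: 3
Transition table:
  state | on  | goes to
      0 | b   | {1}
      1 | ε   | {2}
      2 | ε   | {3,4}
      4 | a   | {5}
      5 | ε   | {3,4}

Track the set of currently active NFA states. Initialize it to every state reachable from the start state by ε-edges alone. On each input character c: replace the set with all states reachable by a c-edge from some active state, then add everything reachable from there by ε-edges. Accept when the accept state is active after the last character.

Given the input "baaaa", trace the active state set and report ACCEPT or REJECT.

Answer: ACCEPT

Trace:
start: ε-closure({0}) = {0}
'b' @ 1: {1,2,3,4}  (accept∈set)
'a' @ 2: {3,4,5}  (accept∈set)
'a' @ 3: {3,4,5}  (accept∈set)
'a' @ 4: {3,4,5}  (accept∈set)
'a' @ 5: {3,4,5}  (accept∈set)
after full input: {3,4,5}  (accept=3 in)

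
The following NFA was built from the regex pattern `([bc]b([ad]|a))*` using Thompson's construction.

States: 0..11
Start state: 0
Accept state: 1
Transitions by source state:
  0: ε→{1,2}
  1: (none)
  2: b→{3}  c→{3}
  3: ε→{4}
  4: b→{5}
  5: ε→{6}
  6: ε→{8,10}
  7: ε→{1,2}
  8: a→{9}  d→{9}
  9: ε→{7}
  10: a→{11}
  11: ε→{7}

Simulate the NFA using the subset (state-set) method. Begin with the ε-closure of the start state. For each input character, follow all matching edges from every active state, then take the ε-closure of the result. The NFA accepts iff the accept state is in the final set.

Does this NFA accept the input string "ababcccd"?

Answer: REJECT

Trace:
initial (ε-close {0}): {0,1,2}
'a' @ 1: {}  — dead — no transitions
rest 'babcccd' ignored (set empty)
after full input: {}  (accept=1 not in)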